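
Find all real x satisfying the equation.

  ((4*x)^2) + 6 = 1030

Step 1. [((4*x)^2) + 6 = 1030] subtract 6: x sits inside (… + 6). So sub: (4*x)^2 = 1024.
Step 2. [(4*x)^2 = 1024] 1024 ≥ 0, LHS is (·)² — take ±√, so sqrt: 4*x = 32 or -32.
Step 3. [4*x = 32 or -32] 4·(inner) — divide through by 4, so div: x = 8 or -8.

Answer: x ∈ {-8, 8}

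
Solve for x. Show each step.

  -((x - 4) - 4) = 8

Step 1. [-((x - 4) - 4) = 8] LHS negated; negate both sides ⇒ neg: (x - 4) - 4 = -8.
Step 2. [(x - 4) - 4 = -8] 4 comes off first (add 4) ⇒ sub: x - 4 = -4.
Step 3. [x - 4 = -4] -4 is outermost — add 4 both sides ⇒ sub: x = 0.

Answer: x ∈ {0}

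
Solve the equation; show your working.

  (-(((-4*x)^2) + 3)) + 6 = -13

Step 1. [(-(((-4*x)^2) + 3)) + 6 = -13] the outer +6 inverts by subtracting 6 ⇒ sub: -(((-4*x)^2) + 3) = -19.
Step 2. [-(((-4*x)^2) + 3) = -19] LHS negated; negate both sides. So neg: ((-4*x)^2) + 3 = 19.
Step 3. [((-4*x)^2) + 3 = 19] 3 comes off first (subtract 3), so sub: (-4*x)^2 = 16.
Step 4. [(-4*x)^2 = 16] √ both sides: 16 ≥ 0 gives two branches ⇒ sqrt: -4*x = 4 or -4.
Step 5. [-4*x = 4 or -4] leading coefficient -4: divide by -4. So div: x = -1 or 1.

Answer: x ∈ {-1, 1}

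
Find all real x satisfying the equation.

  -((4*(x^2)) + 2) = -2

Step 1. [-((4*(x^2)) + 2) = -2] leading − — multiply by −1. So neg: (4*(x^2)) + 2 = 2.
Step 2. [(4*(x^2)) + 2 = 2] subtract 2: x sits inside (… + 2), so sub: 4*(x^2) = 0.
Step 3. [4*(x^2) = 0] divide by the outer 4. So div: x^2 = 0.
Step 4. [x^2 = 0] LHS squared, RHS 0 ≥ 0: apply √ (±). So sqrt: x = 0.

Answer: x ∈ {0}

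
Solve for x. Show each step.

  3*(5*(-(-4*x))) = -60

Step 1. [3*(5*(-(-4*x))) = -60] divide by the outer 3, so div: 5*(-(-4*x)) = -20.
Step 2. [5*(-(-4*x)) = -20] LHS = 5·(…); ÷5 both sides, so div: -(-4*x) = -4.
Step 3. [-(-4*x) = -4] flip signs both sides, so neg: -4*x = 4.
Step 4. [-4*x = 4] divide by the outer -4. So div: x = -1.

Answer: x ∈ {-1}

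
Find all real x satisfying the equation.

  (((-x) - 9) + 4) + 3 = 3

Step 1. [(((-x) - 9) + 4) + 3 = 3] +3 is outermost — subtract 3 both sides, so sub: ((-x) - 9) + 4 = 0.
Step 2. [((-x) - 9) + 4 = 0] the outer +4 inverts by subtracting 4 ⇒ sub: (-x) - 9 = -4.
Step 3. [(-x) - 9 = -4] add 9: x sits inside (… - 9) ⇒ sub: -x = 5.
Step 4. [-x = 5] LHS negated; negate both sides. So neg: x = -5.

Answer: x ∈ {-5}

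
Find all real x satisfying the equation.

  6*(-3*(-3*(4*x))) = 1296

Step 1. [6*(-3*(-3*(4*x))) = 1296] divide by the outer 6. So div: -3*(-3*(4*x)) = 216.
Step 2. [-3*(-3*(4*x)) = 216] -3·(inner) — divide through by -3 ⇒ div: -3*(4*x) = -72.
Step 3. [-3*(4*x) = -72] leading coefficient -3: divide by -3. So div: 4*x = 24.
Step 4. [4*x = 24] leading coefficient 4: divide by 4. So div: x = 6.

Answer: x ∈ {6}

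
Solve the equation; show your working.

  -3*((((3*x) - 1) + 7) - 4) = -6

Step 1. [-3*((((3*x) - 1) + 7) - 4) = -6] LHS = -3·(…); ÷-3 both sides, so div: (((3*x) - 1) + 7) - 4 = 2.
Step 2. [(((3*x) - 1) + 7) - 4 = 2] -4 is outermost — add 4 both sides. So sub: ((3*x) - 1) + 7 = 6.
Step 3. [((3*x) - 1) + 7 = 6] +7 is outermost — subtract 7 both sides ⇒ sub: (3*x) - 1 = -1.
Step 4. [(3*x) - 1 = -1] 1 comes off first (add 1), so sub: 3*x = 0.
Step 5. [3*x = 0] 3 out front; divide by 3. So div: x = 0.

Answer: x ∈ {0}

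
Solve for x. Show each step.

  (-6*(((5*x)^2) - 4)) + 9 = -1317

Step 1. [(-6*(((5*x)^2) - 4)) + 9 = -1317] the outer +9 inverts by subtracting 9 ⇒ sub: -6*(((5*x)^2) - 4) = -1326.
Step 2. [-6*(((5*x)^2) - 4) = -1326] LHS = -6·(…); ÷-6 both sides ⇒ div: ((5*x)^2) - 4 = 221.
Step 3. [((5*x)^2) - 4 = 221] -4 is outermost — add 4 both sides. So sub: (5*x)^2 = 225.
Step 4. [(5*x)^2 = 225] LHS squared, RHS 225 ≥ 0: apply √ (±). So sqrt: 5*x = 15 or -15.
Step 5. [5*x = 15 or -15] divide by the outer 5. So div: x = 3 or -3.

Answer: x ∈ {-3, 3}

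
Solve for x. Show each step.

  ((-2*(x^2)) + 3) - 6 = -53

Step 1. [((-2*(x^2)) + 3) - 6 = -53] add 6: x sits inside (… - 6). So sub: (-2*(x^2)) + 3 = -47.
Step 2. [(-2*(x^2)) + 3 = -47] peel the +3: subtract 3 from each side ⇒ sub: -2*(x^2) = -50.
Step 3. [-2*(x^2) = -50] -2 out front; divide by -2 ⇒ div: x^2 = 25.
Step 4. [x^2 = 25] √ both sides: 25 ≥ 0 gives two branches, so sqrt: x = 5 or -5.

Answer: x ∈ {-5, 5}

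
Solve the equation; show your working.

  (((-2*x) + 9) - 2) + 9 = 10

Step 1. [(((-2*x) + 9) - 2) + 9 = 10] the outer +9 inverts by subtracting 9 ⇒ sub: ((-2*x) + 9) - 2 = 1.
Step 2. [((-2*x) + 9) - 2 = 1] -2 is outermost — add 2 both sides ⇒ sub: (-2*x) + 9 = 3.
Step 3. [(-2*x) + 9 = 3] +9 is outermost — subtract 9 both sides ⇒ sub: -2*x = -6.
Step 4. [-2*x = -6] -2 out front; divide by -2. So div: x = 3.

Answer: x ∈ {3}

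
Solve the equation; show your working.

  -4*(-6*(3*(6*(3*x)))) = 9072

Step 1. [-4*(-6*(3*(6*(3*x)))) = 9072] LHS = -4·(…); ÷-4 both sides ⇒ div: -6*(3*(6*(3*x))) = -2268.
Step 2. [-6*(3*(6*(3*x))) = -2268] LHS = -6·(…); ÷-6 both sides. So div: 3*(6*(3*x)) = 378.
Step 3. [3*(6*(3*x)) = 378] 3·(inner) — divide through by 3. So div: 6*(3*x) = 126.
Step 4. [6*(3*x) = 126] divide by the outer 6 ⇒ div: 3*x = 21.
Step 5. [3*x = 21] 3 out front; divide by 3, so div: x = 7.

Answer: x ∈ {7}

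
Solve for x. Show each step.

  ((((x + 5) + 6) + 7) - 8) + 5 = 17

Step 1. [((((x + 5) + 6) + 7) - 8) + 5 = 17] peel the +5: subtract 5 from each side ⇒ sub: (((x + 5) + 6) + 7) - 8 = 12.
Step 2. [(((x + 5) + 6) + 7) - 8 = 12] add 8: x sits inside (… - 8). So sub: ((x + 5) + 6) + 7 = 20.
Step 3. [((x + 5) + 6) + 7 = 20] subtract 7: x sits inside (… + 7) ⇒ sub: (x + 5) + 6 = 13.
Step 4. [(x + 5) + 6 = 13] subtract 6: x sits inside (… + 6) ⇒ sub: x + 5 = 7.
Step 5. [x + 5 = 7] subtract 5: x sits inside (… + 5), so sub: x = 2.

Answer: x ∈ {2}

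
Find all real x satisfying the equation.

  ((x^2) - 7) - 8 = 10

Step 1. [((x^2) - 7) - 8 = 10] 8 comes off first (add 8). So sub: (x^2) - 7 = 18.
Step 2. [(x^2) - 7 = 18] 7 comes off first (add 7). So sub: x^2 = 25.
Step 3. [x^2 = 25] √ both sides: 25 ≥ 0 gives two branches, so sqrt: x = 5 or -5.

Answer: x ∈ {-5, 5}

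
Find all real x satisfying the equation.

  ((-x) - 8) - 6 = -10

Step 1. [((-x) - 8) - 6 = -10] -6 is outermost — add 6 both sides. So sub: (-x) - 8 = -4.
Step 2. [(-x) - 8 = -4] -8 is outermost — add 8 both sides, so sub: -x = 4.
Step 3. [-x = 4] leading − — multiply by −1, so neg: x = -4.

Answer: x ∈ {-4}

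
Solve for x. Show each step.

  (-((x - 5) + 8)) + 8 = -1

Step 1. [(-((x - 5) + 8)) + 8 = -1] 8 comes off first (subtract 8). So sub: -((x - 5) + 8) = -9.
Step 2. [-((x - 5) + 8) = -9] LHS negated; negate both sides. So neg: (x - 5) + 8 = 9.
Step 3. [(x - 5) + 8 = 9] subtract 8: x sits inside (… + 8), so sub: x - 5 = 1.
Step 4. [x - 5 = 1] the outer -5 inverts by adding 5 ⇒ sub: x = 6.

Answer: x ∈ {6}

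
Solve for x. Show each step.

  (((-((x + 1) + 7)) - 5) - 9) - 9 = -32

Step 1. [(((-((x + 1) + 7)) - 5) - 9) - 9 = -32] -9 is outermost — add 9 both sides ⇒ sub: ((-((x + 1) + 7)) - 5) - 9 = -23.
Step 2. [((-((x + 1) + 7)) - 5) - 9 = -23] -9 is outermost — add 9 both sides, so sub: (-((x + 1) + 7)) - 5 = -14.
Step 3. [(-((x + 1) + 7)) - 5 = -14] -5 is outermost — add 5 both sides. So sub: -((x + 1) + 7) = -9.
Step 4. [-((x + 1) + 7) = -9] flip signs both sides. So neg: (x + 1) + 7 = 9.
Step 5. [(x + 1) + 7 = 9] 7 comes off first (subtract 7), so sub: x + 1 = 2.
Step 6. [x + 1 = 2] subtract 1: x sits inside (… + 1), so sub: x = 1.

Answer: x ∈ {1}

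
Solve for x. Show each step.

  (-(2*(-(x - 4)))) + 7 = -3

Step 1. [(-(2*(-(x - 4)))) + 7 = -3] +7 is outermost — subtract 7 both sides. So sub: -(2*(-(x - 4))) = -10.
Step 2. [-(2*(-(x - 4))) = -10] flip signs both sides ⇒ neg: 2*(-(x - 4)) = 10.
Step 3. [2*(-(x - 4)) = 10] 2 out front; divide by 2. So div: -(x - 4) = 5.
Step 4. [-(x - 4) = 5] leading − — multiply by −1. So neg: x - 4 = -5.
Step 5. [x - 4 = -5] the outer -4 inverts by adding 4. So sub: x = -1.

Answer: x ∈ {-1}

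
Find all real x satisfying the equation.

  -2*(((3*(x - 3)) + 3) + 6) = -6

Step 1. [-2*(((3*(x - 3)) + 3) + 6) = -6] leading coefficient -2: divide by -2 ⇒ div: ((3*(x - 3)) + 3) + 6 = 3.
Step 2. [((3*(x - 3)) + 3) + 6 = 3] 6 comes off first (subtract 6), so sub: (3*(x - 3)) + 3 = -3.
Step 3. [(3*(x - 3)) + 3 = -3] 3 divides every term; factor it out ⇒ factor: (x - 3) + 1 = -1.
Step 4. [(x - 3) + 1 = -1] 1 comes off first (subtract 1). So sub: x - 3 = -2.
Step 5. [x - 3 = -2] the outer -3 inverts by adding 3. So sub: x = 1.

Answer: x ∈ {1}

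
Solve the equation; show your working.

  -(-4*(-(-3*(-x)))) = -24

Step 1. [-(-4*(-(-3*(-x)))) = -24] flip signs both sides ⇒ neg: -4*(-(-3*(-x))) = 24.
Step 2. [-4*(-(-3*(-x))) = 24] -4·(inner) — divide through by -4 ⇒ div: -(-3*(-x)) = -6.
Step 3. [-(-3*(-x)) = -6] leading − — multiply by −1 ⇒ neg: -3*(-x) = 6.
Step 4. [-3*(-x) = 6] -3 out front; divide by -3 ⇒ div: -x = -2.
Step 5. [-x = -2] flip signs both sides. So neg: x = 2.

Answer: x ∈ {2}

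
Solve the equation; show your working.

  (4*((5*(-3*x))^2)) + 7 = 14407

Step 1. [(4*((5*(-3*x))^2)) + 7 = 14407] 7 comes off first (subtract 7) ⇒ sub: 4*((5*(-3*x))^2) = 14400.
Step 2. [4*((5*(-3*x))^2) = 14400] LHS = 4·(…); ÷4 both sides. So div: (5*(-3*x))^2 = 3600.
Step 3. [(5*(-3*x))^2 = 3600] √ both sides: 3600 ≥ 0 gives two branches. So sqrt: 5*(-3*x) = 60 or -60.
Step 4. [5*(-3*x) = 60 or -60] divide by the outer 5. So div: -3*x = 12 or -12.
Step 5. [-3*x = 12 or -12] -3 out front; divide by -3 ⇒ div: x = -4 or 4.

Answer: x ∈ {-4, 4}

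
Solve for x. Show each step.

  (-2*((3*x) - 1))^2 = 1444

Step 1. [(-2*((3*x) - 1))^2 = 1444] √ both sides: 1444 ≥ 0 gives two branches. So sqrt: -2*((3*x) - 1) = 38 or -38.
Step 2. [-2*((3*x) - 1) = 38 or -38] -2·(inner) — divide through by -2, so div: (3*x) - 1 = -19 or 19.
Step 3. [(3*x) - 1 = -19 or 19] the outer -1 inverts by adding 1. So sub: 3*x = -18 or 20.
Step 4. [3*x = -18 or 20] 3·(inner) — divide through by 3, so div: x = -6 or 20/3.

Answer: x ∈ {-6, 20/3}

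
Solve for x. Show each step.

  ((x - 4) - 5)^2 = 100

Step 1. [((x - 4) - 5)^2 = 100] √ both sides: 100 ≥ 0 gives two branches, so sqrt: (x - 4) - 5 = 10 or -10.
Step 2. [(x - 4) - 5 = 10 or -10] peel the -5: add 5 from each side ⇒ sub: x - 4 = 15 or -5.
Step 3. [x - 4 = 15 or -5] -4 is outermost — add 4 both sides. So sub: x = 19 or -1.

Answer: x ∈ {-1, 19}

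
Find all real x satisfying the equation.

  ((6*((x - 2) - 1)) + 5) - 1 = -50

Step 1. [((6*((x - 2) - 1)) + 5) - 1 = -50] add 1: x sits inside (… - 1). So sub: (6*((x - 2) - 1)) + 5 = -49.
Step 2. [(6*((x - 2) - 1)) + 5 = -49] 5 comes off first (subtract 5), so sub: 6*((x - 2) - 1) = -54.
Step 3. [6*((x - 2) - 1) = -54] 6 out front; divide by 6. So div: (x - 2) - 1 = -9.
Step 4. [(x - 2) - 1 = -9] -1 is outermost — add 1 both sides. So sub: x - 2 = -8.
Step 5. [x - 2 = -8] the outer -2 inverts by adding 2 ⇒ sub: x = -6.

Answer: x ∈ {-6}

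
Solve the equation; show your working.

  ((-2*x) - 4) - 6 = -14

Step 1. [((-2*x) - 4) - 6 = -14] add 6: x sits inside (… - 6) ⇒ sub: (-2*x) - 4 = -8.
Step 2. [(-2*x) - 4 = -8] add 4: x sits inside (… - 4). So sub: -2*x = -4.
Step 3. [-2*x = -4] leading coefficient -2: divide by -2. So div: x = 2.

Answer: x ∈ {2}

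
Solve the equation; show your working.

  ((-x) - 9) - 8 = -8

Step 1. [((-x) - 9) - 8 = -8] 8 comes off first (add 8), so sub: (-x) - 9 = 0.
Step 2. [(-x) - 9 = 0] peel the -9: add 9 from each side ⇒ sub: -x = 9.
Step 3. [-x = 9] leading − — multiply by −1 ⇒ neg: x = -9.

Answer: x ∈ {-9}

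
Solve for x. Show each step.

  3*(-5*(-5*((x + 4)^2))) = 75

Step 1. [3*(-5*(-5*((x + 4)^2))) = 75] 3 out front; divide by 3. So div: -5*(-5*((x + 4)^2)) = 25.
Step 2. [-5*(-5*((x + 4)^2)) = 25] LHS = -5·(…); ÷-5 both sides, so div: -5*((x + 4)^2) = -5.
Step 3. [-5*((x + 4)^2) = -5] -5·(inner) — divide through by -5, so div: (x + 4)^2 = 1.
Step 4. [(x + 4)^2 = 1] √ both sides: 1 ≥ 0 gives two branches ⇒ sqrt: x + 4 = 1 or -1.
Step 5. [x + 4 = 1 or -1] subtract 4: x sits inside (… + 4), so sub: x = -3 or -5.

Answer: x ∈ {-5, -3}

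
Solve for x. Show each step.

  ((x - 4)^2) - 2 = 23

Step 1. [((x - 4)^2) - 2 = 23] add 2: x sits inside (… - 2). So sub: (x - 4)^2 = 25.
Step 2. [(x - 4)^2 = 25] √ both sides: 25 ≥ 0 gives two branches. So sqrt: x - 4 = 5 or -5.
Step 3. [x - 4 = 5 or -5] -4 is outermost — add 4 both sides. So sub: x = 9 or -1.

Answer: x ∈ {-1, 9}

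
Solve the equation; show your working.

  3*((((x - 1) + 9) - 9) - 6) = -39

Step 1. [3*((((x - 1) + 9) - 9) - 6) = -39] leading coefficient 3: divide by 3 ⇒ div: (((x - 1) + 9) - 9) - 6 = -13.
Step 2. [(((x - 1) + 9) - 9) - 6 = -13] peel the -6: add 6 from each side, so sub: ((x - 1) + 9) - 9 = -7.
Step 3. [((x - 1) + 9) - 9 = -7] peel the -9: add 9 from each side, so sub: (x - 1) + 9 = 2.
Step 4. [(x - 1) + 9 = 2] subtract 9: x sits inside (… + 9), so sub: x - 1 = -7.
Step 5. [x - 1 = -7] peel the -1: add 1 from each side, so sub: x = -6.

Answer: x ∈ {-6}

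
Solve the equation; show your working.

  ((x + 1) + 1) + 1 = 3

Step 1. [((x + 1) + 1) + 1 = 3] +1 is outermost — subtract 1 both sides. So sub: (x + 1) + 1 = 2.
Step 2. [(x + 1) + 1 = 2] subtract 1: x sits inside (… + 1) ⇒ sub: x + 1 = 1.
Step 3. [x + 1 = 1] 1 comes off first (subtract 1). So sub: x = 0.

Answer: x ∈ {0}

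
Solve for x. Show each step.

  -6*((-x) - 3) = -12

Step 1. [-6*((-x) - 3) = -12] leading coefficient -6: divide by -6 ⇒ div: (-x) - 3 = 2.
Step 2. [(-x) - 3 = 2] add 3: x sits inside (… - 3) ⇒ sub: -x = 5.
Step 3. [-x = 5] LHS negated; negate both sides, so neg: x = -5.

Answer: x ∈ {-5}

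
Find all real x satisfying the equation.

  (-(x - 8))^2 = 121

Step 1. [(-(x - 8))^2 = 121] LHS squared, RHS 121 ≥ 0: apply √ (±). So sqrt: -(x - 8) = 11 or -11.
Step 2. [-(x - 8) = 11 or -11] flip signs both sides. So neg: x - 8 = -11 or 11.
Step 3. [x - 8 = -11 or 11] the outer -8 inverts by adding 8 ⇒ sub: x = -3 or 19.

Answer: x ∈ {-3, 19}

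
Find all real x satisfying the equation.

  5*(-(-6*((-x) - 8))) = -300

Step 1. [5*(-(-6*((-x) - 8))) = -300] divide by the outer 5. So div: -(-6*((-x) - 8)) = -60.
Step 2. [-(-6*((-x) - 8)) = -60] leading − — multiply by −1, so neg: -6*((-x) - 8) = 60.
Step 3. [-6*((-x) - 8) = 60] -6 out front; divide by -6, so div: (-x) - 8 = -10.
Step 4. [(-x) - 8 = -10] peel the -8: add 8 from each side, so sub: -x = -2.
Step 5. [-x = -2] flip signs both sides ⇒ neg: x = 2.

Answer: x ∈ {2}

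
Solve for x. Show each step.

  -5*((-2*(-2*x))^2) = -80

Step 1. [-5*((-2*(-2*x))^2) = -80] -5 out front; divide by -5. So div: (-2*(-2*x))^2 = 16.
Step 2. [(-2*(-2*x))^2 = 16] LHS squared, RHS 16 ≥ 0: apply √ (±) ⇒ sqrt: -2*(-2*x) = 4 or -4.
Step 3. [-2*(-2*x) = 4 or -4] -2 out front; divide by -2. So div: -2*x = -2 or 2.
Step 4. [-2*x = -2 or 2] leading coefficient -2: divide by -2, so div: x = 1 or -1.

Answer: x ∈ {-1, 1}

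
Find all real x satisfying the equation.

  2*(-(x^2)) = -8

Step 1. [2*(-(x^2)) = -8] LHS = 2·(…); ÷2 both sides. So div: -(x^2) = -4.
Step 2. [-(x^2) = -4] LHS negated; negate both sides ⇒ neg: x^2 = 4.
Step 3. [x^2 = 4] √ both sides: 4 ≥ 0 gives two branches. So sqrt: x = 2 or -2.

Answer: x ∈ {-2, 2}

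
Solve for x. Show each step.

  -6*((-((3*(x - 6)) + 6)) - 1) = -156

Step 1. [-6*((-((3*(x - 6)) + 6)) - 1) = -156] -6·(inner) — divide through by -6. So div: (-((3*(x - 6)) + 6)) - 1 = 26.
Step 2. [(-((3*(x - 6)) + 6)) - 1 = 26] -1 is outermost — add 1 both sides. So sub: -((3*(x - 6)) + 6) = 27.
Step 3. [-((3*(x - 6)) + 6) = 27] LHS negated; negate both sides ⇒ neg: (3*(x - 6)) + 6 = -27.
Step 4. [(3*(x - 6)) + 6 = -27] 3 divides every term; factor it out, so factor: (x - 6) + 2 = -9.
Step 5. [(x - 6) + 2 = -9] subtract 2: x sits inside (… + 2) ⇒ sub: x - 6 = -11.
Step 6. [x - 6 = -11] add 6: x sits inside (… - 6), so sub: x = -5.

Answer: x ∈ {-5}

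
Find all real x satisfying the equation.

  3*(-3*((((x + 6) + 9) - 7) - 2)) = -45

Step 1. [3*(-3*((((x + 6) + 9) - 7) - 2)) = -45] 3·(inner) — divide through by 3. So div: -3*((((x + 6) + 9) - 7) - 2) = -15.
Step 2. [-3*((((x + 6) + 9) - 7) - 2) = -15] leading coefficient -3: divide by -3. So div: (((x + 6) + 9) - 7) - 2 = 5.
Step 3. [(((x + 6) + 9) - 7) - 2 = 5] add 2: x sits inside (… - 2) ⇒ sub: ((x + 6) + 9) - 7 = 7.
Step 4. [((x + 6) + 9) - 7 = 7] the outer -7 inverts by adding 7 ⇒ sub: (x + 6) + 9 = 14.
Step 5. [(x + 6) + 9 = 14] peel the +9: subtract 9 from each side ⇒ sub: x + 6 = 5.
Step 6. [x + 6 = 5] the outer +6 inverts by subtracting 6, so sub: x = -1.

Answer: x ∈ {-1}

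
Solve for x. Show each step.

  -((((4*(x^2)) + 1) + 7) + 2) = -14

Step 1. [-((((4*(x^2)) + 1) + 7) + 2) = -14] LHS negated; negate both sides. So neg: (((4*(x^2)) + 1) + 7) + 2 = 14.
Step 2. [(((4*(x^2)) + 1) + 7) + 2 = 14] peel the +2: subtract 2 from each side ⇒ sub: ((4*(x^2)) + 1) + 7 = 12.
Step 3. [((4*(x^2)) + 1) + 7 = 12] peel the +7: subtract 7 from each side ⇒ sub: (4*(x^2)) + 1 = 5.
Step 4. [(4*(x^2)) + 1 = 5] the outer +1 inverts by subtracting 1, so sub: 4*(x^2) = 4.
Step 5. [4*(x^2) = 4] 4 out front; divide by 4, so div: x^2 = 1.
Step 6. [x^2 = 1] √ both sides: 1 ≥ 0 gives two branches. So sqrt: x = 1 or -1.

Answer: x ∈ {-1, 1}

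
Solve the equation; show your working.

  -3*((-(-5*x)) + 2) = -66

Step 1. [-3*((-(-5*x)) + 2) = -66] leading coefficient -3: divide by -3. So div: (-(-5*x)) + 2 = 22.
Step 2. [(-(-5*x)) + 2 = 22] peel the +2: subtract 2 from each side. So sub: -(-5*x) = 20.
Step 3. [-(-5*x) = 20] LHS negated; negate both sides ⇒ neg: -5*x = -20.
Step 4. [-5*x = -20] LHS = -5·(…); ÷-5 both sides. So div: x = 4.

Answer: x ∈ {4}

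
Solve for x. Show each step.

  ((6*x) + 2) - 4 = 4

Step 1. [((6*x) + 2) - 4 = 4] peel the -4: add 4 from each side, so sub: (6*x) + 2 = 8.
Step 2. [(6*x) + 2 = 8] +2 is outermost — subtract 2 both sides, so sub: 6*x = 6.
Step 3. [6*x = 6] leading coefficient 6: divide by 6. So div: x = 1.

Answer: x ∈ {1}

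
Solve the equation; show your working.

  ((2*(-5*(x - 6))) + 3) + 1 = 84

Step 1. [((2*(-5*(x - 6))) + 3) + 1 = 84] +1 is outermost — subtract 1 both sides, so sub: (2*(-5*(x - 6))) + 3 = 83.
Step 2. [(2*(-5*(x - 6))) + 3 = 83] peel the +3: subtract 3 from each side. So sub: 2*(-5*(x - 6)) = 80.
Step 3. [2*(-5*(x - 6)) = 80] LHS = 2·(…); ÷2 both sides ⇒ div: -5*(x - 6) = 40.
Step 4. [-5*(x - 6) = 40] leading coefficient -5: divide by -5 ⇒ div: x - 6 = -8.
Step 5. [x - 6 = -8] peel the -6: add 6 from each side, so sub: x = -2.

Answer: x ∈ {-2}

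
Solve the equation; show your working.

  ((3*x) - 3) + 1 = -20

Step 1. [((3*x) - 3) + 1 = -20] 1 comes off first (subtract 1). So sub: (3*x) - 3 = -21.
Step 2. [(3*x) - 3 = -21] the outer -3 inverts by adding 3, so sub: 3*x = -18.
Step 3. [3*x = -18] 3·(inner) — divide through by 3, so div: x = -6.

Answer: x ∈ {-6}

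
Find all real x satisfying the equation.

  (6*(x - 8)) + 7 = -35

Step 1. [(6*(x - 8)) + 7 = -35] peel the +7: subtract 7 from each side, so sub: 6*(x - 8) = -42.
Step 2. [6*(x - 8) = -42] divide by the outer 6. So div: x - 8 = -7.
Step 3. [x - 8 = -7] peel the -8: add 8 from each side. So sub: x = 1.

Answer: x ∈ {1}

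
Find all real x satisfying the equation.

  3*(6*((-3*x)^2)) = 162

Step 1. [3*(6*((-3*x)^2)) = 162] leading coefficient 3: divide by 3. So div: 6*((-3*x)^2) = 54.
Step 2. [6*((-3*x)^2) = 54] 6 out front; divide by 6. So div: (-3*x)^2 = 9.
Step 3. [(-3*x)^2 = 9] 9 ≥ 0, LHS is (·)² — take ±√ ⇒ sqrt: -3*x = 3 or -3.
Step 4. [-3*x = 3 or -3] -3·(inner) — divide through by -3 ⇒ div: x = -1 or 1.

Answer: x ∈ {-1, 1}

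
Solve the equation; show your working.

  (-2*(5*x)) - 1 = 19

Step 1. [(-2*(5*x)) - 1 = 19] the outer -1 inverts by adding 1, so sub: -2*(5*x) = 20.
Step 2. [-2*(5*x) = 20] -2 out front; divide by -2, so div: 5*x = -10.
Step 3. [5*x = -10] 5·(inner) — divide through by 5 ⇒ div: x = -2.

Answer: x ∈ {-2}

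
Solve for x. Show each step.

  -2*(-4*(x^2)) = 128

Step 1. [-2*(-4*(x^2)) = 128] -2 out front; divide by -2. So div: -4*(x^2) = -64.
Step 2. [-4*(x^2) = -64] leading coefficient -4: divide by -4 ⇒ div: x^2 = 16.
Step 3. [x^2 = 16] √ both sides: 16 ≥ 0 gives two branches, so sqrt: x = 4 or -4.

Answer: x ∈ {-4, 4}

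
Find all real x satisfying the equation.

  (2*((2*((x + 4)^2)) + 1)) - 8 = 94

Step 1. [(2*((2*((x + 4)^2)) + 1)) - 8 = 94] 2 divides every term; factor it out ⇒ factor: ((2*((x + 4)^2)) + 1) - 4 = 47.
Step 2. [((2*((x + 4)^2)) + 1) - 4 = 47] the outer -4 inverts by adding 4. So sub: (2*((x + 4)^2)) + 1 = 51.
Step 3. [(2*((x + 4)^2)) + 1 = 51] the outer +1 inverts by subtracting 1, so sub: 2*((x + 4)^2) = 50.
Step 4. [2*((x + 4)^2) = 50] 2 out front; divide by 2, so div: (x + 4)^2 = 25.
Step 5. [(x + 4)^2 = 25] √ both sides: 25 ≥ 0 gives two branches. So sqrt: x + 4 = 5 or -5.
Step 6. [x + 4 = 5 or -5] the outer +4 inverts by subtracting 4 ⇒ sub: x = 1 or -9.

Answer: x ∈ {-9, 1}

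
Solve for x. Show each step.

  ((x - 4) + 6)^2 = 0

Step 1. [((x - 4) + 6)^2 = 0] 0 ≥ 0, LHS is (·)² — take ±√. So sqrt: (x - 4) + 6 = 0.
Step 2. [(x - 4) + 6 = 0] subtract 6: x sits inside (… + 6), so sub: x - 4 = -6.
Step 3. [x - 4 = -6] -4 is outermost — add 4 both sides ⇒ sub: x = -2.

Answer: x ∈ {-2}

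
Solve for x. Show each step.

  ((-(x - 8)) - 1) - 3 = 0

Step 1. [((-(x - 8)) - 1) - 3 = 0] the outer -3 inverts by adding 3 ⇒ sub: (-(x - 8)) - 1 = 3.
Step 2. [(-(x - 8)) - 1 = 3] the outer -1 inverts by adding 1. So sub: -(x - 8) = 4.
Step 3. [-(x - 8) = 4] LHS negated; negate both sides. So neg: x - 8 = -4.
Step 4. [x - 8 = -4] the outer -8 inverts by adding 8. So sub: x = 4.

Answer: x ∈ {4}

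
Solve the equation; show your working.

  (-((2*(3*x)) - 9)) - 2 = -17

Step 1. [(-((2*(3*x)) - 9)) - 2 = -17] peel the -2: add 2 from each side ⇒ sub: -((2*(3*x)) - 9) = -15.
Step 2. [-((2*(3*x)) - 9) = -15] LHS negated; negate both sides, so neg: (2*(3*x)) - 9 = 15.
Step 3. [(2*(3*x)) - 9 = 15] the outer -9 inverts by adding 9 ⇒ sub: 2*(3*x) = 24.
Step 4. [2*(3*x) = 24] 2 out front; divide by 2 ⇒ div: 3*x = 12.
Step 5. [3*x = 12] 3 out front; divide by 3, so div: x = 4.

Answer: x ∈ {4}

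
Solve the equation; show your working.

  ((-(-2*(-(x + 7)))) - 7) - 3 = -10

Step 1. [((-(-2*(-(x + 7)))) - 7) - 3 = -10] add 3: x sits inside (… - 3), so sub: (-(-2*(-(x + 7)))) - 7 = -7.
Step 2. [(-(-2*(-(x + 7)))) - 7 = -7] -7 is outermost — add 7 both sides ⇒ sub: -(-2*(-(x + 7))) = 0.
Step 3. [-(-2*(-(x + 7))) = 0] LHS negated; negate both sides. So neg: -2*(-(x + 7)) = 0.
Step 4. [-2*(-(x + 7)) = 0] leading coefficient -2: divide by -2. So div: -(x + 7) = 0.
Step 5. [-(x + 7) = 0] flip signs both sides ⇒ neg: x + 7 = 0.
Step 6. [x + 7 = 0] 7 comes off first (subtract 7). So sub: x = -7.

Answer: x ∈ {-7}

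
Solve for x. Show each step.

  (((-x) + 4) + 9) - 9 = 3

Step 1. [(((-x) + 4) + 9) - 9 = 3] -9 is outermost — add 9 both sides. So sub: ((-x) + 4) + 9 = 12.
Step 2. [((-x) + 4) + 9 = 12] subtract 9: x sits inside (… + 9). So sub: (-x) + 4 = 3.
Step 3. [(-x) + 4 = 3] subtract 4: x sits inside (… + 4). So sub: -x = -1.
Step 4. [-x = -1] flip signs both sides, so neg: x = 1.

Answer: x ∈ {1}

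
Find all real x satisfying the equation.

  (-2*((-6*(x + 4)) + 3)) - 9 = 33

Step 1. [(-2*((-6*(x + 4)) + 3)) - 9 = 33] peel the -9: add 9 from each side ⇒ sub: -2*((-6*(x + 4)) + 3) = 42.
Step 2. [-2*((-6*(x + 4)) + 3) = 42] -2·(inner) — divide through by -2, so div: (-6*(x + 4)) + 3 = -21.
Step 3. [(-6*(x + 4)) + 3 = -21] 3 comes off first (subtract 3), so sub: -6*(x + 4) = -24.
Step 4. [-6*(x + 4) = -24] divide by the outer -6, so div: x + 4 = 4.
Step 5. [x + 4 = 4] 4 comes off first (subtract 4) ⇒ sub: x = 0.

Answer: x ∈ {0}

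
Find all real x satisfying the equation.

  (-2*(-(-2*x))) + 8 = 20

Step 1. [(-2*(-(-2*x))) + 8 = 20] common factor -2 (LHS and 20) — divide through. So factor: (-(-2*x)) - 4 = -10.
Step 2. [(-(-2*x)) - 4 = -10] add 4: x sits inside (… - 4), so sub: -(-2*x) = -6.
Step 3. [-(-2*x) = -6] leading − — multiply by −1, so neg: -2*x = 6.
Step 4. [-2*x = 6] -2·(inner) — divide through by -2. So div: x = -3.

Answer: x ∈ {-3}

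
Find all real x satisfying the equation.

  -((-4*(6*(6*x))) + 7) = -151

Step 1. [-((-4*(6*(6*x))) + 7) = -151] LHS negated; negate both sides. So neg: (-4*(6*(6*x))) + 7 = 151.
Step 2. [(-4*(6*(6*x))) + 7 = 151] peel the +7: subtract 7 from each side. So sub: -4*(6*(6*x)) = 144.
Step 3. [-4*(6*(6*x)) = 144] -4 out front; divide by -4. So div: 6*(6*x) = -36.
Step 4. [6*(6*x) = -36] LHS = 6·(…); ÷6 both sides. So div: 6*x = -6.
Step 5. [6*x = -6] 6 out front; divide by 6, so div: x = -1.

Answer: x ∈ {-1}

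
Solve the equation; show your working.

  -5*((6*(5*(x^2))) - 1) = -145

Step 1. [-5*((6*(5*(x^2))) - 1) = -145] leading coefficient -5: divide by -5 ⇒ div: (6*(5*(x^2))) - 1 = 29.
Step 2. [(6*(5*(x^2))) - 1 = 29] 1 comes off first (add 1), so sub: 6*(5*(x^2)) = 30.
Step 3. [6*(5*(x^2)) = 30] divide by the outer 6 ⇒ div: 5*(x^2) = 5.
Step 4. [5*(x^2) = 5] LHS = 5·(…); ÷5 both sides. So div: x^2 = 1.
Step 5. [x^2 = 1] √ both sides: 1 ≥ 0 gives two branches ⇒ sqrt: x = 1 or -1.

Answer: x ∈ {-1, 1}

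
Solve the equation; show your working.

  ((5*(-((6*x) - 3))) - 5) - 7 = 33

Step 1. [((5*(-((6*x) - 3))) - 5) - 7 = 33] 7 comes off first (add 7), so sub: (5*(-((6*x) - 3))) - 5 = 40.
Step 2. [(5*(-((6*x) - 3))) - 5 = 40] peel the -5: add 5 from each side ⇒ sub: 5*(-((6*x) - 3)) = 45.
Step 3. [5*(-((6*x) - 3)) = 45] 5·(inner) — divide through by 5, so div: -((6*x) - 3) = 9.
Step 4. [-((6*x) - 3) = 9] leading − — multiply by −1 ⇒ neg: (6*x) - 3 = -9.
Step 5. [(6*x) - 3 = -9] peel the -3: add 3 from each side ⇒ sub: 6*x = -6.
Step 6. [6*x = -6] 6 out front; divide by 6. So div: x = -1.

Answer: x ∈ {-1}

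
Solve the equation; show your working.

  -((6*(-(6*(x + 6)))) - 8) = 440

Step 1. [-((6*(-(6*(x + 6)))) - 8) = 440] flip signs both sides, so neg: (6*(-(6*(x + 6)))) - 8 = -440.
Step 2. [(6*(-(6*(x + 6)))) - 8 = -440] add 8: x sits inside (… - 8), so sub: 6*(-(6*(x + 6))) = -432.
Step 3. [6*(-(6*(x + 6))) = -432] 6 out front; divide by 6, so div: -(6*(x + 6)) = -72.
Step 4. [-(6*(x + 6)) = -72] flip signs both sides ⇒ neg: 6*(x + 6) = 72.
Step 5. [6*(x + 6) = 72] LHS = 6·(…); ÷6 both sides. So div: x + 6 = 12.
Step 6. [x + 6 = 12] subtract 6: x sits inside (… + 6), so sub: x = 6.

Answer: x ∈ {6}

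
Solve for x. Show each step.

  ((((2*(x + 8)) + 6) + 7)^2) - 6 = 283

Step 1. [((((2*(x + 8)) + 6) + 7)^2) - 6 = 283] peel the -6: add 6 from each side, so sub: (((2*(x + 8)) + 6) + 7)^2 = 289.
Step 2. [(((2*(x + 8)) + 6) + 7)^2 = 289] LHS squared, RHS 289 ≥ 0: apply √ (±), so sqrt: ((2*(x + 8)) + 6) + 7 = 17 or -17.
Step 3. [((2*(x + 8)) + 6) + 7 = 17 or -17] +7 is outermost — subtract 7 both sides, so sub: (2*(x + 8)) + 6 = 10 or -24.
Step 4. [(2*(x + 8)) + 6 = 10 or -24] 2 divides every term; factor it out, so factor: (x + 8) + 3 = 5 or -12.
Step 5. [(x + 8) + 3 = 5 or -12] peel the +3: subtract 3 from each side, so sub: x + 8 = 2 or -15.
Step 6. [x + 8 = 2 or -15] 8 comes off first (subtract 8), so sub: x = -6 or -23.

Answer: x ∈ {-23, -6}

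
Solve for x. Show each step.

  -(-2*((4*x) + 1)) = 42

Step 1. [-(-2*((4*x) + 1)) = 42] flip signs both sides ⇒ neg: -2*((4*x) + 1) = -42.
Step 2. [-2*((4*x) + 1) = -42] divide by the outer -2. So div: (4*x) + 1 = 21.
Step 3. [(4*x) + 1 = 21] the outer +1 inverts by subtracting 1 ⇒ sub: 4*x = 20.
Step 4. [4*x = 20] 4 out front; divide by 4 ⇒ div: x = 5.

Answer: x ∈ {5}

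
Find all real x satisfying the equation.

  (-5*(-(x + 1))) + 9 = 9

Step 1. [(-5*(-(x + 1))) + 9 = 9] subtract 9: x sits inside (… + 9). So sub: -5*(-(x + 1)) = 0.
Step 2. [-5*(-(x + 1)) = 0] divide by the outer -5. So div: -(x + 1) = 0.
Step 3. [-(x + 1) = 0] flip signs both sides ⇒ neg: x + 1 = 0.
Step 4. [x + 1 = 0] peel the +1: subtract 1 from each side, so sub: x = -1.

Answer: x ∈ {-1}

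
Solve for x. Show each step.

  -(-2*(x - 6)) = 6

Step 1. [-(-2*(x - 6)) = 6] leading − — multiply by −1. So neg: -2*(x - 6) = -6.
Step 2. [-2*(x - 6) = -6] leading coefficient -2: divide by -2 ⇒ div: x - 6 = 3.
Step 3. [x - 6 = 3] add 6: x sits inside (… - 6), so sub: x = 9.

Answer: x ∈ {9}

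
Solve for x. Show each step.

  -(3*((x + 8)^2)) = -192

Step 1. [-(3*((x + 8)^2)) = -192] leading − — multiply by −1. So neg: 3*((x + 8)^2) = 192.
Step 2. [3*((x + 8)^2) = 192] 3 out front; divide by 3, so div: (x + 8)^2 = 64.
Step 3. [(x + 8)^2 = 64] LHS squared, RHS 64 ≥ 0: apply √ (±). So sqrt: x + 8 = 8 or -8.
Step 4. [x + 8 = 8 or -8] peel the +8: subtract 8 from each side, so sub: x = 0 or -16.

Answer: x ∈ {-16, 0}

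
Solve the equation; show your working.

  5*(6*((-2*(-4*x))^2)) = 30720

Step 1. [5*(6*((-2*(-4*x))^2)) = 30720] divide by the outer 5, so div: 6*((-2*(-4*x))^2) = 6144.
Step 2. [6*((-2*(-4*x))^2) = 6144] 6·(inner) — divide through by 6, so div: (-2*(-4*x))^2 = 1024.
Step 3. [(-2*(-4*x))^2 = 1024] LHS squared, RHS 1024 ≥ 0: apply √ (±), so sqrt: -2*(-4*x) = 32 or -32.
Step 4. [-2*(-4*x) = 32 or -32] divide by the outer -2 ⇒ div: -4*x = -16 or 16.
Step 5. [-4*x = -16 or 16] divide by the outer -4. So div: x = 4 or -4.

Answer: x ∈ {-4, 4}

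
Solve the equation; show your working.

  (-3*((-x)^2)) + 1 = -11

Step 1. [(-3*((-x)^2)) + 1 = -11] 1 comes off first (subtract 1) ⇒ sub: -3*((-x)^2) = -12.
Step 2. [-3*((-x)^2) = -12] leading coefficient -3: divide by -3, so div: (-x)^2 = 4.
Step 3. [(-x)^2 = 4] √ both sides: 4 ≥ 0 gives two branches, so sqrt: -x = 2 or -2.
Step 4. [-x = 2 or -2] LHS negated; negate both sides, so neg: x = -2 or 2.

Answer: x ∈ {-2, 2}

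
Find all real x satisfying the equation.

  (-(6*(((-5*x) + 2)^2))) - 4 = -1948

Step 1. [(-(6*(((-5*x) + 2)^2))) - 4 = -1948] peel the -4: add 4 from each side ⇒ sub: -(6*(((-5*x) + 2)^2)) = -1944.
Step 2. [-(6*(((-5*x) + 2)^2)) = -1944] flip signs both sides. So neg: 6*(((-5*x) + 2)^2) = 1944.
Step 3. [6*(((-5*x) + 2)^2) = 1944] divide by the outer 6. So div: ((-5*x) + 2)^2 = 324.
Step 4. [((-5*x) + 2)^2 = 324] √ both sides: 324 ≥ 0 gives two branches ⇒ sqrt: (-5*x) + 2 = 18 or -18.
Step 5. [(-5*x) + 2 = 18 or -18] subtract 2: x sits inside (… + 2) ⇒ sub: -5*x = 16 or -20.
Step 6. [-5*x = 16 or -20] -5·(inner) — divide through by -5. So div: x = -16/5 or 4.

Answer: x ∈ {-16/5, 4}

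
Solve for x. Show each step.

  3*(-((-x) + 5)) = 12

Step 1. [3*(-((-x) + 5)) = 12] 3·(inner) — divide through by 3. So div: -((-x) + 5) = 4.
Step 2. [-((-x) + 5) = 4] LHS negated; negate both sides. So neg: (-x) + 5 = -4.
Step 3. [(-x) + 5 = -4] 5 comes off first (subtract 5) ⇒ sub: -x = -9.
Step 4. [-x = -9] leading − — multiply by −1, so neg: x = 9.

Answer: x ∈ {9}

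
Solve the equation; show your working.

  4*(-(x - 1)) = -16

Step 1. [4*(-(x - 1)) = -16] divide by the outer 4, so div: -(x - 1) = -4.
Step 2. [-(x - 1) = -4] LHS negated; negate both sides ⇒ neg: x - 1 = 4.
Step 3. [x - 1 = 4] add 1: x sits inside (… - 1). So sub: x = 5.

Answer: x ∈ {5}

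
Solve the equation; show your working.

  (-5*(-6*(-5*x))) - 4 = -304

Step 1. [(-5*(-6*(-5*x))) - 4 = -304] add 4: x sits inside (… - 4) ⇒ sub: -5*(-6*(-5*x)) = -300.
Step 2. [-5*(-6*(-5*x)) = -300] -5·(inner) — divide through by -5 ⇒ div: -6*(-5*x) = 60.
Step 3. [-6*(-5*x) = 60] -6·(inner) — divide through by -6 ⇒ div: -5*x = -10.
Step 4. [-5*x = -10] -5 out front; divide by -5 ⇒ div: x = 2.

Answer: x ∈ {2}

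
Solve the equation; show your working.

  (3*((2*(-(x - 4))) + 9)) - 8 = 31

Step 1. [(3*((2*(-(x - 4))) + 9)) - 8 = 31] peel the -8: add 8 from each side, so sub: 3*((2*(-(x - 4))) + 9) = 39.
Step 2. [3*((2*(-(x - 4))) + 9) = 39] 3 out front; divide by 3 ⇒ div: (2*(-(x - 4))) + 9 = 13.
Step 3. [(2*(-(x - 4))) + 9 = 13] peel the +9: subtract 9 from each side. So sub: 2*(-(x - 4)) = 4.
Step 4. [2*(-(x - 4)) = 4] 2·(inner) — divide through by 2, so div: -(x - 4) = 2.
Step 5. [-(x - 4) = 2] LHS negated; negate both sides ⇒ neg: x - 4 = -2.
Step 6. [x - 4 = -2] peel the -4: add 4 from each side. So sub: x = 2.

Answer: x ∈ {2}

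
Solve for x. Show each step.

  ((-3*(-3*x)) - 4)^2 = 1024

Step 1. [((-3*(-3*x)) - 4)^2 = 1024] √ both sides: 1024 ≥ 0 gives two branches, so sqrt: (-3*(-3*x)) - 4 = 32 or -32.
Step 2. [(-3*(-3*x)) - 4 = 32 or -32] the outer -4 inverts by adding 4 ⇒ sub: -3*(-3*x) = 36 or -28.
Step 3. [-3*(-3*x) = 36 or -28] -3·(inner) — divide through by -3 ⇒ div: -3*x = -12 or 28/3.
Step 4. [-3*x = -12 or 28/3] -3 out front; divide by -3 ⇒ div: x = 4 or -28/9.

Answer: x ∈ {-28/9, 4}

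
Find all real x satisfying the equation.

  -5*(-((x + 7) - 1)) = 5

Step 1. [-5*(-((x + 7) - 1)) = 5] leading coefficient -5: divide by -5. So div: -((x + 7) - 1) = -1.
Step 2. [-((x + 7) - 1) = -1] LHS negated; negate both sides. So neg: (x + 7) - 1 = 1.
Step 3. [(x + 7) - 1 = 1] 1 comes off first (add 1), so sub: x + 7 = 2.
Step 4. [x + 7 = 2] 7 comes off first (subtract 7). So sub: x = -5.

Answer: x ∈ {-5}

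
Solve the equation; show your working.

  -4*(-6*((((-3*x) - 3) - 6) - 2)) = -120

Step 1. [-4*(-6*((((-3*x) - 3) - 6) - 2)) = -120] leading coefficient -4: divide by -4. So div: -6*((((-3*x) - 3) - 6) - 2) = 30.
Step 2. [-6*((((-3*x) - 3) - 6) - 2) = 30] -6 out front; divide by -6, so div: (((-3*x) - 3) - 6) - 2 = -5.
Step 3. [(((-3*x) - 3) - 6) - 2 = -5] -2 is outermost — add 2 both sides. So sub: ((-3*x) - 3) - 6 = -3.
Step 4. [((-3*x) - 3) - 6 = -3] the outer -6 inverts by adding 6. So sub: (-3*x) - 3 = 3.
Step 5. [(-3*x) - 3 = 3] -3 divides every term; factor it out, so factor: x + 1 = -1.
Step 6. [x + 1 = -1] +1 is outermost — subtract 1 both sides ⇒ sub: x = -2.

Answer: x ∈ {-2}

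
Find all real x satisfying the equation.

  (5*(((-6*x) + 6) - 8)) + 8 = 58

Step 1. [(5*(((-6*x) + 6) - 8)) + 8 = 58] +8 is outermost — subtract 8 both sides. So sub: 5*(((-6*x) + 6) - 8) = 50.
Step 2. [5*(((-6*x) + 6) - 8) = 50] LHS = 5·(…); ÷5 both sides. So div: ((-6*x) + 6) - 8 = 10.
Step 3. [((-6*x) + 6) - 8 = 10] add 8: x sits inside (… - 8) ⇒ sub: (-6*x) + 6 = 18.
Step 4. [(-6*x) + 6 = 18] -6 divides every term; factor it out ⇒ factor: x - 1 = -3.
Step 5. [x - 1 = -3] -1 is outermost — add 1 both sides. So sub: x = -2.

Answer: x ∈ {-2}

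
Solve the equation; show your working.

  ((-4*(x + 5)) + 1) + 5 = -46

Step 1. [((-4*(x + 5)) + 1) + 5 = -46] 5 comes off first (subtract 5) ⇒ sub: (-4*(x + 5)) + 1 = -51.
Step 2. [(-4*(x + 5)) + 1 = -51] subtract 1: x sits inside (… + 1) ⇒ sub: -4*(x + 5) = -52.
Step 3. [-4*(x + 5) = -52] leading coefficient -4: divide by -4 ⇒ div: x + 5 = 13.
Step 4. [x + 5 = 13] +5 is outermost — subtract 5 both sides ⇒ sub: x = 8.

Answer: x ∈ {8}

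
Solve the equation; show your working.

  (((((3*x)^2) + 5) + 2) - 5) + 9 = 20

Step 1. [(((((3*x)^2) + 5) + 2) - 5) + 9 = 20] 9 comes off first (subtract 9). So sub: ((((3*x)^2) + 5) + 2) - 5 = 11.
Step 2. [((((3*x)^2) + 5) + 2) - 5 = 11] -5 is outermost — add 5 both sides ⇒ sub: (((3*x)^2) + 5) + 2 = 16.
Step 3. [(((3*x)^2) + 5) + 2 = 16] the outer +2 inverts by subtracting 2 ⇒ sub: ((3*x)^2) + 5 = 14.
Step 4. [((3*x)^2) + 5 = 14] 5 comes off first (subtract 5) ⇒ sub: (3*x)^2 = 9.
Step 5. [(3*x)^2 = 9] LHS squared, RHS 9 ≥ 0: apply √ (±), so sqrt: 3*x = 3 or -3.
Step 6. [3*x = 3 or -3] 3 out front; divide by 3, so div: x = 1 or -1.

Answer: x ∈ {-1, 1}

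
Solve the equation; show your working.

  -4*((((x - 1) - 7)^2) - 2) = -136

Step 1. [-4*((((x - 1) - 7)^2) - 2) = -136] -4·(inner) — divide through by -4. So div: (((x - 1) - 7)^2) - 2 = 34.
Step 2. [(((x - 1) - 7)^2) - 2 = 34] 2 comes off first (add 2), so sub: ((x - 1) - 7)^2 = 36.
Step 3. [((x - 1) - 7)^2 = 36] LHS squared, RHS 36 ≥ 0: apply √ (±) ⇒ sqrt: (x - 1) - 7 = 6 or -6.
Step 4. [(x - 1) - 7 = 6 or -6] peel the -7: add 7 from each side, so sub: x - 1 = 13 or 1.
Step 5. [x - 1 = 13 or 1] peel the -1: add 1 from each side, so sub: x = 14 or 2.

Answer: x ∈ {2, 14}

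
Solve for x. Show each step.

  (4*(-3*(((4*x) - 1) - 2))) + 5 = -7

Step 1. [(4*(-3*(((4*x) - 1) - 2))) + 5 = -7] +5 is outermost — subtract 5 both sides, so sub: 4*(-3*(((4*x) - 1) - 2)) = -12.
Step 2. [4*(-3*(((4*x) - 1) - 2)) = -12] 4·(inner) — divide through by 4. So div: -3*(((4*x) - 1) - 2) = -3.
Step 3. [-3*(((4*x) - 1) - 2) = -3] -3 out front; divide by -3. So div: ((4*x) - 1) - 2 = 1.
Step 4. [((4*x) - 1) - 2 = 1] -2 is outermost — add 2 both sides, so sub: (4*x) - 1 = 3.
Step 5. [(4*x) - 1 = 3] 1 comes off first (add 1) ⇒ sub: 4*x = 4.
Step 6. [4*x = 4] divide by the outer 4, so div: x = 1.

Answer: x ∈ {1}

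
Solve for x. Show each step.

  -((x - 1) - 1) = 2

Step 1. [-((x - 1) - 1) = 2] leading − — multiply by −1 ⇒ neg: (x - 1) - 1 = -2.
Step 2. [(x - 1) - 1 = -2] peel the -1: add 1 from each side ⇒ sub: x - 1 = -1.
Step 3. [x - 1 = -1] the outer -1 inverts by adding 1 ⇒ sub: x = 0.

Answer: x ∈ {0}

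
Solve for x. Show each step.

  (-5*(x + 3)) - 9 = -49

Step 1. [(-5*(x + 3)) - 9 = -49] peel the -9: add 9 from each side ⇒ sub: -5*(x + 3) = -40.
Step 2. [-5*(x + 3) = -40] -5 out front; divide by -5, so div: x + 3 = 8.
Step 3. [x + 3 = 8] 3 comes off first (subtract 3) ⇒ sub: x = 5.

Answer: x ∈ {5}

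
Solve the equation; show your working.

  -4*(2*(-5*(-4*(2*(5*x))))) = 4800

Step 1. [-4*(2*(-5*(-4*(2*(5*x))))) = 4800] divide by the outer -4 ⇒ div: 2*(-5*(-4*(2*(5*x)))) = -1200.
Step 2. [2*(-5*(-4*(2*(5*x)))) = -1200] LHS = 2·(…); ÷2 both sides ⇒ div: -5*(-4*(2*(5*x))) = -600.
Step 3. [-5*(-4*(2*(5*x))) = -600] divide by the outer -5. So div: -4*(2*(5*x)) = 120.
Step 4. [-4*(2*(5*x)) = 120] leading coefficient -4: divide by -4. So div: 2*(5*x) = -30.
Step 5. [2*(5*x) = -30] 2 out front; divide by 2, so div: 5*x = -15.
Step 6. [5*x = -15] 5·(inner) — divide through by 5, so div: x = -3.

Answer: x ∈ {-3}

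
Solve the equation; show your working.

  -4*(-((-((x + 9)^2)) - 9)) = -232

Step 1. [-4*(-((-((x + 9)^2)) - 9)) = -232] -4 out front; divide by -4. So div: -((-((x + 9)^2)) - 9) = 58.
Step 2. [-((-((x + 9)^2)) - 9) = 58] leading − — multiply by −1, so neg: (-((x + 9)^2)) - 9 = -58.
Step 3. [(-((x + 9)^2)) - 9 = -58] add 9: x sits inside (… - 9). So sub: -((x + 9)^2) = -49.
Step 4. [-((x + 9)^2) = -49] leading − — multiply by −1. So neg: (x + 9)^2 = 49.
Step 5. [(x + 9)^2 = 49] 49 ≥ 0, LHS is (·)² — take ±√ ⇒ sqrt: x + 9 = 7 or -7.
Step 6. [x + 9 = 7 or -7] +9 is outermost — subtract 9 both sides. So sub: x = -2 or -16.

Answer: x ∈ {-16, -2}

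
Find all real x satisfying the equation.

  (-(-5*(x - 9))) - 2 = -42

Step 1. [(-(-5*(x - 9))) - 2 = -42] -2 is outermost — add 2 both sides, so sub: -(-5*(x - 9)) = -40.
Step 2. [-(-5*(x - 9)) = -40] leading − — multiply by −1 ⇒ neg: -5*(x - 9) = 40.
Step 3. [-5*(x - 9) = 40] divide by the outer -5. So div: x - 9 = -8.
Step 4. [x - 9 = -8] the outer -9 inverts by adding 9, so sub: x = 1.

Answer: x ∈ {1}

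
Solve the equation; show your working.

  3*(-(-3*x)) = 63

Step 1. [3*(-(-3*x)) = 63] divide by the outer 3 ⇒ div: -(-3*x) = 21.
Step 2. [-(-3*x) = 21] flip signs both sides. So neg: -3*x = -21.
Step 3. [-3*x = -21] LHS = -3·(…); ÷-3 both sides. So div: x = 7.

Answer: x ∈ {7}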